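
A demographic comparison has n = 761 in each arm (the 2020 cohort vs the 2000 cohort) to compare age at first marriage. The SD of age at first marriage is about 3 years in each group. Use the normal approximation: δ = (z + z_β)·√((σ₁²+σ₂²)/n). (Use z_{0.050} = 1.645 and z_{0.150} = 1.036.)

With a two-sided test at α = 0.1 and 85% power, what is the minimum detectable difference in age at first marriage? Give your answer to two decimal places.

Minimum detectable difference ≈ 0.41 years

δ = (z_{α/2} + z_β) · √((σ₁²+σ₂²)/n)
  = (1.645 + 1.036) · √(18/761)
  = 2.681 · √0.02365
  = 2.681 · 0.1538
  = 0.4123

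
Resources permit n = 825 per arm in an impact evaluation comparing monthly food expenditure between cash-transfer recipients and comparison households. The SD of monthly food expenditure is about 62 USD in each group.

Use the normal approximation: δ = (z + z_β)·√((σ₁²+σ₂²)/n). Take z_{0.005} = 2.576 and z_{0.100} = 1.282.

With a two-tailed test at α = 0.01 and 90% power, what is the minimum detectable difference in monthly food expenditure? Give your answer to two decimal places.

δ = (z_{α/2} + z_β) · √((σ₁²+σ₂²)/n)
  = (2.576 + 1.282) · √(7688/825)
  = 3.858 · √9.3188
  = 3.858 · 3.0527
  = 11.7772

Minimum detectable difference ≈ 11.78 USD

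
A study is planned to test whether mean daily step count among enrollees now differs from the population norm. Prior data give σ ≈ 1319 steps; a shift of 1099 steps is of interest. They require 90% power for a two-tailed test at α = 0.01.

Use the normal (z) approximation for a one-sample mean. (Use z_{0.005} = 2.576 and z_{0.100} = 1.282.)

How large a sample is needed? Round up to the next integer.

n = 22

n = (z_{α/2} + z_β)² · σ² / δ²
  = (2.576 + 1.282)² · 1319² / 1099²
  = 14.8842 · 1739761 / 1207801
  = 21.44
Round up → n = 22.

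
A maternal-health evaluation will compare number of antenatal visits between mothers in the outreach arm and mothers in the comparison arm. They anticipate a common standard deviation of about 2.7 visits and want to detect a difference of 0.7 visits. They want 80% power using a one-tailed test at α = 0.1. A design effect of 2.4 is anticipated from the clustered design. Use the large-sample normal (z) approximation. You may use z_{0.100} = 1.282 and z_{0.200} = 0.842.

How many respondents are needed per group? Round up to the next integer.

n = (z_α + z_β)² · (σ₁² + σ₂²) / δ²
  = (1.282 + 0.842)² · (2·2.7² = 14.58) / 0.7²
  = 4.5114 · 14.58 / 0.49
  = 134.24
Design effect: 2.4 × 134.24 = 322.17.
Round up → n = 323 per group.

n = 323 per group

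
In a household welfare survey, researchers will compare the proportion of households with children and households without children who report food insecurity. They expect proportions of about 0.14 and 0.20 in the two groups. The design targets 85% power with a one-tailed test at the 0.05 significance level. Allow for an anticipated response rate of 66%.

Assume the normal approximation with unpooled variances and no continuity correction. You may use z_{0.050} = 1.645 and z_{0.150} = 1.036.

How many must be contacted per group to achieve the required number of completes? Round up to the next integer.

n = (z_α + z_β)² · [p₁(1−p₁) + p₂(1−p₂)] / (p₁ − p₂)²
  = (1.645 + 1.036)² · (0.14·0.86 + 0.20·0.80) / (-0.06)²
  = (2.681)² · (0.1204 + 0.1600) / 0.0036
  = 7.1878 · 0.2804 / 0.0036
  = 559.85
Adjust for 66% response: 559.85 / 0.66 = 848.25.
Round up → n = 849 per group.

n = 849 per group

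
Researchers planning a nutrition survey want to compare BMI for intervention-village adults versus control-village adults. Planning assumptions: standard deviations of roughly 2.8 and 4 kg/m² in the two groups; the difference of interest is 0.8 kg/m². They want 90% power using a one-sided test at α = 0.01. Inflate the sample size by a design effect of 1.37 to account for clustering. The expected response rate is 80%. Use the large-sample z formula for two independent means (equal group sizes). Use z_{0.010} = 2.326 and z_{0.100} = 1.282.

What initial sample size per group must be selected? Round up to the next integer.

n = (z_α + z_β)² · (σ₁² + σ₂²) / δ²
  = (2.326 + 1.282)² · (2.8² + 4² = 23.84) / 0.8²
  = 13.0177 · 23.84 / 0.64
  = 484.91
Design effect: 1.37 × 484.91 = 664.32.
Adjust for 80% response: 664.32 / 0.80 = 830.40.
Round up → n = 831 per group.

n = 831 per group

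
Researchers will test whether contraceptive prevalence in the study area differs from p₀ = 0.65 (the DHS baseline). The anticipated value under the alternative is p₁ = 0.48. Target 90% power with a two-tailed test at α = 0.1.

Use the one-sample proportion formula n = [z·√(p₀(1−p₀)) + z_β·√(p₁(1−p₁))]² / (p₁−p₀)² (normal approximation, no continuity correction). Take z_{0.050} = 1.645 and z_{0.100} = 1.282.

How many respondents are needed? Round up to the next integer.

n = 71

n = [z_{α/2}·√(p₀q₀) + z_β·√(p₁q₁)]² / (p₁ − p₀)²
  = [1.645·√(0.65·0.35) + 1.282·√(0.48·0.52)]² / (-0.17)²
  = [1.645·0.4770 + 1.282·0.4996]² / 0.0289
  = [1.4251]² / 0.0289
  = 70.27
Round up → n = 71.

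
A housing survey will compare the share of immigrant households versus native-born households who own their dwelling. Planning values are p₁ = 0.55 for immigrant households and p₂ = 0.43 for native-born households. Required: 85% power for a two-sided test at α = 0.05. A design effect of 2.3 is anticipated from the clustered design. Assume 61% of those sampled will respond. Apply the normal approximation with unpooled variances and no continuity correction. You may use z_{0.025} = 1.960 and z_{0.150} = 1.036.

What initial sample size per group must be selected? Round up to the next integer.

n = (z_{α/2} + z_β)² · [p₁(1−p₁) + p₂(1−p₂)] / (p₁ − p₂)²
  = (1.960 + 1.036)² · (0.55·0.45 + 0.43·0.57) / (0.12)²
  = (2.996)² · (0.2475 + 0.2451) / 0.0144
  = 8.9760 · 0.4926 / 0.0144
  = 307.05
Design effect: 2.3 × 307.05 = 706.23.
Adjust for 61% response: 706.23 / 0.61 = 1157.75.
Round up → n = 1158 per group.

n = 1158 per group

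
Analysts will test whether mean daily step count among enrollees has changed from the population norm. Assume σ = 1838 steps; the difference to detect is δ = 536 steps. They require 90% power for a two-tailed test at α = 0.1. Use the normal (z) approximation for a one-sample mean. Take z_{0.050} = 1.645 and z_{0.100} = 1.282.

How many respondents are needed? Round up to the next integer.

n = 101

n = (z_{α/2} + z_β)² · σ² / δ²
  = (1.645 + 1.282)² · 1838² / 536²
  = 8.5673 · 3378244 / 287296
  = 100.74
Round up → n = 101.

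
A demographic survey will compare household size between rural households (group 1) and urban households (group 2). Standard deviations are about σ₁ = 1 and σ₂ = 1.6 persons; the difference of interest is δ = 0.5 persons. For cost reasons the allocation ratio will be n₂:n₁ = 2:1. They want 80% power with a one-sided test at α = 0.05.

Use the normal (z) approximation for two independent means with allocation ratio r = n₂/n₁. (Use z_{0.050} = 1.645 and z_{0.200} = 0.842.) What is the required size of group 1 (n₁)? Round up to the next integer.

n₁ = (z_α + z_β)² · (σ₁² + σ₂²/r) / δ²
   = (1.645 + 0.842)² · (1² + 1.6²/2) / 0.5²
   = 6.1852 · (1 + 1.28) / 0.25
   = 6.1852 · 2.28 / 0.25
   = 56.41
Round up → n₁ = 57; n₂ = r·n₁ = 2 × 57 = 114.

n₁ = 57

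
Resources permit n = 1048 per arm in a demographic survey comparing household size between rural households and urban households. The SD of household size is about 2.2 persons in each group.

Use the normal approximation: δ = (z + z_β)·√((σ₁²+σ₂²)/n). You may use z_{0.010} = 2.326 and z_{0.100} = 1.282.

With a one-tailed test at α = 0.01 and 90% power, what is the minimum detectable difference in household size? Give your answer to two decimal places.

δ = (z_α + z_β) · √((σ₁²+σ₂²)/n)
  = (2.326 + 1.282) · √(9.68/1048)
  = 3.608 · √0.00924
  = 3.608 · 0.0961
  = 0.3468

Minimum detectable difference ≈ 0.35 persons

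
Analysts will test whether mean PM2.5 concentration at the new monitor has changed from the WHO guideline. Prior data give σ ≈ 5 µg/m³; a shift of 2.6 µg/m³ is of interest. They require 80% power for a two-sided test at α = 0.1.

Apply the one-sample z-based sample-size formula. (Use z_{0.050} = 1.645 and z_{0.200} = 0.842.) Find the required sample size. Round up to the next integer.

n = 23

n = (z_{α/2} + z_β)² · σ² / δ²
  = (1.645 + 0.842)² · 5² / 2.6²
  = 6.1852 · 25 / 6.76
  = 22.87
Round up → n = 23.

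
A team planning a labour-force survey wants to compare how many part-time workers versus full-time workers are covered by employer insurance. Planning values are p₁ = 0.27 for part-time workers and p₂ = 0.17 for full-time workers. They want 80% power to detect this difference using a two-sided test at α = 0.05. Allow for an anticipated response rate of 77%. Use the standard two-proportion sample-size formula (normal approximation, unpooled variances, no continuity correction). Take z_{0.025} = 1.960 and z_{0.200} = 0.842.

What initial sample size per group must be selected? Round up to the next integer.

n = 345 per group

n = (z_{α/2} + z_β)² · [p₁(1−p₁) + p₂(1−p₂)] / (p₁ − p₂)²
  = (1.960 + 0.842)² · (0.27·0.73 + 0.17·0.83) / (0.10)²
  = (2.802)² · (0.1971 + 0.1411) / 0.0100
  = 7.8512 · 0.3382 / 0.0100
  = 265.53
Adjust for 77% response: 265.53 / 0.77 = 344.84.
Round up → n = 345 per group.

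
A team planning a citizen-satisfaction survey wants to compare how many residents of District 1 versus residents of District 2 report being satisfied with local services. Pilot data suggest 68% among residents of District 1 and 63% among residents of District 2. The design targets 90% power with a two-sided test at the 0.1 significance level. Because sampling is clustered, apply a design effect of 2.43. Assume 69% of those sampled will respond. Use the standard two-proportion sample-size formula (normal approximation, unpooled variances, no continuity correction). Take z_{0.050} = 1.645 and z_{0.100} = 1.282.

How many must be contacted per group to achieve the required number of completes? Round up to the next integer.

n = 5440 per group

n = (z_{α/2} + z_β)² · [p₁(1−p₁) + p₂(1−p₂)] / (p₁ − p₂)²
  = (1.645 + 1.282)² · (0.68·0.32 + 0.63·0.37) / (0.05)²
  = (2.927)² · (0.2176 + 0.2331) / 0.0025
  = 8.5673 · 0.4507 / 0.0025
  = 1544.52
Design effect: 2.43 × 1544.52 = 3753.18.
Adjust for 69% response: 3753.18 / 0.69 = 5439.39.
Round up → n = 5440 per group.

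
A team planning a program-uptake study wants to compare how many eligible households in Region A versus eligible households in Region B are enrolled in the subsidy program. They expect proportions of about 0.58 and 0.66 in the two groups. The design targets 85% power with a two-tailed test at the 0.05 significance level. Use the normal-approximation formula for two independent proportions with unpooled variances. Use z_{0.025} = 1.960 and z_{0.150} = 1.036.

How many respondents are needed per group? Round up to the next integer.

n = (z_{α/2} + z_β)² · [p₁(1−p₁) + p₂(1−p₂)] / (p₁ − p₂)²
  = (1.960 + 1.036)² · (0.58·0.42 + 0.66·0.34) / (-0.08)²
  = (2.996)² · (0.2436 + 0.2244) / 0.0064
  = 8.9760 · 0.4680 / 0.0064
  = 656.37
Round up → n = 657 per group.

n = 657 per group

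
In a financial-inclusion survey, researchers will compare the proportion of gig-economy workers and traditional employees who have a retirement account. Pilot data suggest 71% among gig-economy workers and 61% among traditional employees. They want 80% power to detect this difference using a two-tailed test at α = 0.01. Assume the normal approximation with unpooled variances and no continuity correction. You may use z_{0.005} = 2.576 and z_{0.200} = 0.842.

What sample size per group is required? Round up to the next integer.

n = (z_{α/2} + z_β)² · [p₁(1−p₁) + p₂(1−p₂)] / (p₁ − p₂)²
  = (2.576 + 0.842)² · (0.71·0.29 + 0.61·0.39) / (0.10)²
  = (3.418)² · (0.2059 + 0.2379) / 0.0100
  = 11.6827 · 0.4438 / 0.0100
  = 518.48
Round up → n = 519 per group.

n = 519 per group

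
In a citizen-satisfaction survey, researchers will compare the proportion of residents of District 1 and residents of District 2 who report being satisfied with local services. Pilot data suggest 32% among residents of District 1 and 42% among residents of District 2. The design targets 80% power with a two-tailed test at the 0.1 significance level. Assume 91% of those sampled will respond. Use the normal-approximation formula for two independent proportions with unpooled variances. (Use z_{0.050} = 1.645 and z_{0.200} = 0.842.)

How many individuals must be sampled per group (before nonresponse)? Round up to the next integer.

n = 314 per group

n = (z_{α/2} + z_β)² · [p₁(1−p₁) + p₂(1−p₂)] / (p₁ − p₂)²
  = (1.645 + 0.842)² · (0.32·0.68 + 0.42·0.58) / (-0.10)²
  = (2.487)² · (0.2176 + 0.2436) / 0.0100
  = 6.1852 · 0.4612 / 0.0100
  = 285.26
Adjust for 91% response: 285.26 / 0.91 = 313.47.
Round up → n = 314 per group.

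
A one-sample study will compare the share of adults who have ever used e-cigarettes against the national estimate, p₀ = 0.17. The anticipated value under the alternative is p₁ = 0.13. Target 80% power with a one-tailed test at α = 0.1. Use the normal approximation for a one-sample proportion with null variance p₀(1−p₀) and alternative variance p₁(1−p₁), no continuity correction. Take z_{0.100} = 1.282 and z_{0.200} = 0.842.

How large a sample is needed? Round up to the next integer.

n = 366

n = [z_α·√(p₀q₀) + z_β·√(p₁q₁)]² / (p₁ − p₀)²
  = [1.282·√(0.17·0.83) + 0.842·√(0.13·0.87)]² / (-0.04)²
  = [1.282·0.3756 + 0.842·0.3363]² / 0.0016
  = [0.7647]² / 0.0016
  = 365.51
Round up → n = 366.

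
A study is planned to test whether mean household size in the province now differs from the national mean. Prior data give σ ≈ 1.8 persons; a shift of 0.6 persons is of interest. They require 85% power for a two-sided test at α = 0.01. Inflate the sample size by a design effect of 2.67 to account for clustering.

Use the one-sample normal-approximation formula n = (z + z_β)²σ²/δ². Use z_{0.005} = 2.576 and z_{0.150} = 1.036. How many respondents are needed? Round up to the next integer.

n = 314

n = (z_{α/2} + z_β)² · σ² / δ²
  = (2.576 + 1.036)² · 1.8² / 0.6²
  = 13.0465 · 3.24 / 0.36
  = 117.42
Design effect: 2.67 × 117.42 = 313.51.
Round up → n = 314.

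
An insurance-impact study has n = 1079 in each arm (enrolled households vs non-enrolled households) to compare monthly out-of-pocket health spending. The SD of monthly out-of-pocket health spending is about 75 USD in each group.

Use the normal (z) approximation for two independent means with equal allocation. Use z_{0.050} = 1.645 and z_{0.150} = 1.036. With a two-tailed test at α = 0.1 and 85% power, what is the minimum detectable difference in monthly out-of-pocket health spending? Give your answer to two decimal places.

δ = (z_{α/2} + z_β) · √((σ₁²+σ₂²)/n)
  = (1.645 + 1.036) · √(11250/1079)
  = 2.681 · √10.4263
  = 2.681 · 3.2290
  = 8.6569

Minimum detectable difference ≈ 8.66 USD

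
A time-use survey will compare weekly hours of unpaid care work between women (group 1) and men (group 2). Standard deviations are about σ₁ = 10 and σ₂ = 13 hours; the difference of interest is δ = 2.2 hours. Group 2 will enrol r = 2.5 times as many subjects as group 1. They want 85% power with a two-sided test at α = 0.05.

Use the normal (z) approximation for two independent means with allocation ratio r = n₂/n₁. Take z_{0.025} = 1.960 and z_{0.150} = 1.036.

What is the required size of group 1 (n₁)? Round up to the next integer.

n₁ = 311

n₁ = (z_{α/2} + z_β)² · (σ₁² + σ₂²/r) / δ²
   = (1.960 + 1.036)² · (10² + 13²/2.5) / 2.2²
   = 8.9760 · (100 + 67.6) / 4.84
   = 8.9760 · 167.6 / 4.84
   = 310.82
Round up → n₁ = 311; n₂ = r·n₁ = 2.5 × 311 = 778.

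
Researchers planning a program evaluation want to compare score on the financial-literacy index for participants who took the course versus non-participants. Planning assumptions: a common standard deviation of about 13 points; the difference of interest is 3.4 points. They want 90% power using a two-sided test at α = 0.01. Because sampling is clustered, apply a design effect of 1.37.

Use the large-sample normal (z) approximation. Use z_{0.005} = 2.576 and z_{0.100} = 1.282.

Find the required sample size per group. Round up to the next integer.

n = (z_{α/2} + z_β)² · (σ₁² + σ₂²) / δ²
  = (2.576 + 1.282)² · (2·13² = 338) / 3.4²
  = 14.8842 · 338 / 11.56
  = 435.19
Design effect: 1.37 × 435.19 = 596.22.
Round up → n = 597 per group.

n = 597 per group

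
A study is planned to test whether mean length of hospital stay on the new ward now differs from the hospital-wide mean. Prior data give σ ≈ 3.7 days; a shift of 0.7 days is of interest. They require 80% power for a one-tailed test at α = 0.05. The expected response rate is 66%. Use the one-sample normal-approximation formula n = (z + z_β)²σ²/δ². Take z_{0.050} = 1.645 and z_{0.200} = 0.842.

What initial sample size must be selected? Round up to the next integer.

n = 262

n = (z_α + z_β)² · σ² / δ²
  = (1.645 + 0.842)² · 3.7² / 0.7²
  = 6.1852 · 13.69 / 0.49
  = 172.81
Adjust for 66% response: 172.81 / 0.66 = 261.83.
Round up → n = 262.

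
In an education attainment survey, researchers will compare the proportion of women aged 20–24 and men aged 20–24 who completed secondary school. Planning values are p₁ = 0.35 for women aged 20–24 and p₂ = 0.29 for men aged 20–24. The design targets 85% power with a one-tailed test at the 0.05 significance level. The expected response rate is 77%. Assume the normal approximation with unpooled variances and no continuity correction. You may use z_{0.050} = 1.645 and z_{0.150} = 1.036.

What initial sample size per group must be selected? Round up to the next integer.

n = (z_α + z_β)² · [p₁(1−p₁) + p₂(1−p₂)] / (p₁ − p₂)²
  = (1.645 + 1.036)² · (0.35·0.65 + 0.29·0.71) / (0.06)²
  = (2.681)² · (0.2275 + 0.2059) / 0.0036
  = 7.1878 · 0.4334 / 0.0036
  = 865.33
Adjust for 77% response: 865.33 / 0.77 = 1123.80.
Round up → n = 1124 per group.

n = 1124 per group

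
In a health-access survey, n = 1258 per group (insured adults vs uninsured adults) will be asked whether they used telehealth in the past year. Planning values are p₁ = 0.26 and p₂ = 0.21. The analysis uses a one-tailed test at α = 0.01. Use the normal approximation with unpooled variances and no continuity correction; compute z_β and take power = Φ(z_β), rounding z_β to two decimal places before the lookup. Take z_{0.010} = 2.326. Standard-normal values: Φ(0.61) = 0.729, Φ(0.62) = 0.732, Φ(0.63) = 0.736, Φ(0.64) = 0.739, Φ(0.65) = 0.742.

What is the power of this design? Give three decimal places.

z_β = |p₁−p₂|·√(n/[p₁q₁+p₂q₂]) − z_α
    = 0.05 · √(1258/0.3583) − 2.326
    = 0.05 · 59.2539 − 2.326
    = 2.9627 − 2.326 = 0.6367 → 0.64
Power = Φ(0.64) = 0.739.

Power ≈ 0.739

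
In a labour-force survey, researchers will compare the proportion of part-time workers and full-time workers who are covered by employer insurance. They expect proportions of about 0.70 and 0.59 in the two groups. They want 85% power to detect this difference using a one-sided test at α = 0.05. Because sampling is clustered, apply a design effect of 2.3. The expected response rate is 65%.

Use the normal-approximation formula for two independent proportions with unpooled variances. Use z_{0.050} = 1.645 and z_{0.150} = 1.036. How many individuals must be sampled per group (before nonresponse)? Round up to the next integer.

n = 950 per group

n = (z_α + z_β)² · [p₁(1−p₁) + p₂(1−p₂)] / (p₁ − p₂)²
  = (1.645 + 1.036)² · (0.70·0.30 + 0.59·0.41) / (0.11)²
  = (2.681)² · (0.2100 + 0.2419) / 0.0121
  = 7.1878 · 0.4519 / 0.0121
  = 268.44
Design effect: 2.3 × 268.44 = 617.42.
Adjust for 65% response: 617.42 / 0.65 = 949.87.
Round up → n = 950 per group.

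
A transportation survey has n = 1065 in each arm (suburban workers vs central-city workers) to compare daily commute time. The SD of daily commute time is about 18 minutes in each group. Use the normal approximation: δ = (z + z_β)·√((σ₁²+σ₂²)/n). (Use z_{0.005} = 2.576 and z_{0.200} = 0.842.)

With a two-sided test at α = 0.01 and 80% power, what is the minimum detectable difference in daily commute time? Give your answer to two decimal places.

δ = (z_{α/2} + z_β) · √((σ₁²+σ₂²)/n)
  = (2.576 + 0.842) · √(648/1065)
  = 3.418 · √0.60845
  = 3.418 · 0.7800
  = 2.6662

Minimum detectable difference ≈ 2.67 minutes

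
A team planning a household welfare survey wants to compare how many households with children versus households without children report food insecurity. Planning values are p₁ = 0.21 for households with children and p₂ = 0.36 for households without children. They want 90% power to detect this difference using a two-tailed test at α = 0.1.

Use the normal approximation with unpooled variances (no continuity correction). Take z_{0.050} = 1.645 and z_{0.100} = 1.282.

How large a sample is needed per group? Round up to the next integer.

n = 151 per group

n = (z_{α/2} + z_β)² · [p₁(1−p₁) + p₂(1−p₂)] / (p₁ − p₂)²
  = (1.645 + 1.282)² · (0.21·0.79 + 0.36·0.64) / (-0.15)²
  = (2.927)² · (0.1659 + 0.2304) / 0.0225
  = 8.5673 · 0.3963 / 0.0225
  = 150.90
Round up → n = 151 per group.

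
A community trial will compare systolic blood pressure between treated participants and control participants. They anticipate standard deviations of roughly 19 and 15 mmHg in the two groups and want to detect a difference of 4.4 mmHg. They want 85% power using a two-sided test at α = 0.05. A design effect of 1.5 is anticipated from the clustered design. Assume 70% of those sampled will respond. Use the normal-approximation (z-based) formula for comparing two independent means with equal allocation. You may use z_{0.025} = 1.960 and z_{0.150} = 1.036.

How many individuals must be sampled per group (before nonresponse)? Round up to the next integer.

n = (z_{α/2} + z_β)² · (σ₁² + σ₂²) / δ²
  = (1.960 + 1.036)² · (19² + 15² = 586) / 4.4²
  = 8.9760 · 586 / 19.36
  = 271.69
Design effect: 1.5 × 271.69 = 407.54.
Adjust for 70% response: 407.54 / 0.70 = 582.20.
Round up → n = 583 per group.

n = 583 per group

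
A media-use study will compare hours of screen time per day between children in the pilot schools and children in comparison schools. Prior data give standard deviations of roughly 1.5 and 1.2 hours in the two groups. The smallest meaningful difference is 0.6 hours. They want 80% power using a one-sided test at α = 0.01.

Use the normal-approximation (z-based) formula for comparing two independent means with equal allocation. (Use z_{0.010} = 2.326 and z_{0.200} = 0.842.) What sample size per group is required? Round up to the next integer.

n = 103 per group

n = (z_α + z_β)² · (σ₁² + σ₂²) / δ²
  = (2.326 + 0.842)² · (1.5² + 1.2² = 3.69) / 0.6²
  = 10.0362 · 3.69 / 0.36
  = 102.87
Round up → n = 103 per group.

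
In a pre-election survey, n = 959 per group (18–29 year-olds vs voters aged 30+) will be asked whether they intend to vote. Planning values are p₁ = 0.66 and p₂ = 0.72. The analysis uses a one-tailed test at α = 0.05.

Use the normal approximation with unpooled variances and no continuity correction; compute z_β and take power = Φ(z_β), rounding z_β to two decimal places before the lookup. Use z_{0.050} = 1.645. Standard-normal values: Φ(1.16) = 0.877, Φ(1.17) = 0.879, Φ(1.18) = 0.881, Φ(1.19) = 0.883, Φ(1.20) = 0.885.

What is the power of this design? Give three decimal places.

z_β = |p₁−p₂|·√(n/[p₁q₁+p₂q₂]) − z_α
    = 0.06 · √(959/0.4260) − 1.645
    = 0.06 · 47.4465 − 1.645
    = 2.8468 − 1.645 = 1.2018 → 1.20
Power = Φ(1.20) = 0.885.

Power ≈ 0.885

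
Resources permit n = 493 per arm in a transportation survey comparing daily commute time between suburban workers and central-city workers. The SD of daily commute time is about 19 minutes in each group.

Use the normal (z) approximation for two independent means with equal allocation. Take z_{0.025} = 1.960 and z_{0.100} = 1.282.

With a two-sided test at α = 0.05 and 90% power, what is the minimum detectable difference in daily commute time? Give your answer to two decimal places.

Minimum detectable difference ≈ 3.92 minutes

δ = (z_{α/2} + z_β) · √((σ₁²+σ₂²)/n)
  = (1.960 + 1.282) · √(722/493)
  = 3.242 · √1.4645
  = 3.242 · 1.2102
  = 3.9234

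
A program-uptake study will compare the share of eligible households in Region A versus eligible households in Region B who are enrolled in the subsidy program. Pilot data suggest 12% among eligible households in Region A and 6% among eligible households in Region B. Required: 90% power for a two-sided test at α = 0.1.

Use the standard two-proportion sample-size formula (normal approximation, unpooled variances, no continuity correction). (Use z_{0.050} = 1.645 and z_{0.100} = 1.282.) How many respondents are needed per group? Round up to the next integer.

n = 386 per group

n = (z_{α/2} + z_β)² · [p₁(1−p₁) + p₂(1−p₂)] / (p₁ − p₂)²
  = (1.645 + 1.282)² · (0.12·0.88 + 0.06·0.94) / (0.06)²
  = (2.927)² · (0.1056 + 0.0564) / 0.0036
  = 8.5673 · 0.1620 / 0.0036
  = 385.53
Round up → n = 386 per group.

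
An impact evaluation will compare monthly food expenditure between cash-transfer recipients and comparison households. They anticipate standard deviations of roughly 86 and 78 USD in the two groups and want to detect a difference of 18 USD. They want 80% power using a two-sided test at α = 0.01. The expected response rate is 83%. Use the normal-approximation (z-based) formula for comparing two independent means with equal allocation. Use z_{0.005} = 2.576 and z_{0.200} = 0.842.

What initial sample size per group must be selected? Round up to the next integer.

n = (z_{α/2} + z_β)² · (σ₁² + σ₂²) / δ²
  = (2.576 + 0.842)² · (86² + 78² = 13480) / 18²
  = 11.6827 · 13480 / 324
  = 486.06
Adjust for 83% response: 486.06 / 0.83 = 585.61.
Round up → n = 586 per group.

n = 586 per group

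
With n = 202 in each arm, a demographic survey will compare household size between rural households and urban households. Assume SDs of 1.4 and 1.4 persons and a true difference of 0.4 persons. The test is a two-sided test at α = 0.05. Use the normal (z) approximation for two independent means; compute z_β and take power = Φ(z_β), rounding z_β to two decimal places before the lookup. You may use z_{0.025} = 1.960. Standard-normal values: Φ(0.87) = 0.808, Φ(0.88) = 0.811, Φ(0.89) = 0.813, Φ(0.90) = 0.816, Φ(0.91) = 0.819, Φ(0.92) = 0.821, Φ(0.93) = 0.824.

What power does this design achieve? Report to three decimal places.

Power ≈ 0.819

z_β = δ·√(n/(σ₁²+σ₂²)) − z_{α/2}
    = 0.4 · √(202/3.92) − 1.960
    = 0.4 · 7.17848 − 1.960
    = 2.8714 − 1.960 = 0.9114 → 0.91
Power = Φ(0.91) = 0.819.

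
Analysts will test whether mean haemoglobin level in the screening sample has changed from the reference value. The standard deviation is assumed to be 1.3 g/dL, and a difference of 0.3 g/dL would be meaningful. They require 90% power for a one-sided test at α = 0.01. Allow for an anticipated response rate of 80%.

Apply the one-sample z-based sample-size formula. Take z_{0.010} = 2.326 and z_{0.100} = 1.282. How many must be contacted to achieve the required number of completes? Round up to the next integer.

n = (z_α + z_β)² · σ² / δ²
  = (2.326 + 1.282)² · 1.3² / 0.3²
  = 13.0177 · 1.69 / 0.09
  = 244.44
Adjust for 80% response: 244.44 / 0.80 = 305.55.
Round up → n = 306.

n = 306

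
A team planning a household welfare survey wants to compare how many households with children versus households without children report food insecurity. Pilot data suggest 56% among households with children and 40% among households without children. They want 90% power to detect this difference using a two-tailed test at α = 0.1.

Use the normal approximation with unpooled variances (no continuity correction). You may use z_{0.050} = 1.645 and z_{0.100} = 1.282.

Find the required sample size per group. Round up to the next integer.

n = 163 per group

n = (z_{α/2} + z_β)² · [p₁(1−p₁) + p₂(1−p₂)] / (p₁ − p₂)²
  = (1.645 + 1.282)² · (0.56·0.44 + 0.40·0.60) / (0.16)²
  = (2.927)² · (0.2464 + 0.2400) / 0.0256
  = 8.5673 · 0.4864 / 0.0256
  = 162.78
Round up → n = 163 per group.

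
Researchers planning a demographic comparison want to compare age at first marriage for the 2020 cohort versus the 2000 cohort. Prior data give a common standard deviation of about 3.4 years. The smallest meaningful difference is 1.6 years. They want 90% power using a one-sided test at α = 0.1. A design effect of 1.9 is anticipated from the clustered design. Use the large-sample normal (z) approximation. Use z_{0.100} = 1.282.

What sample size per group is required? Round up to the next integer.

n = (z_α + z_β)² · (σ₁² + σ₂²) / δ²
  = (1.282 + 1.282)² · (2·3.4² = 23.12) / 1.6²
  = 6.5741 · 23.12 / 2.56
  = 59.37
Design effect: 1.9 × 59.37 = 112.81.
Round up → n = 113 per group.

n = 113 per group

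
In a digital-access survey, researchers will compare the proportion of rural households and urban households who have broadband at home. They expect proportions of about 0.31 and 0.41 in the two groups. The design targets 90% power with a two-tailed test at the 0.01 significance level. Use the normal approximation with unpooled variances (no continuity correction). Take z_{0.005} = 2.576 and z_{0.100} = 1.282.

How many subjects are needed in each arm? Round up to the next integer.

n = (z_{α/2} + z_β)² · [p₁(1−p₁) + p₂(1−p₂)] / (p₁ − p₂)²
  = (2.576 + 1.282)² · (0.31·0.69 + 0.41·0.59) / (-0.10)²
  = (3.858)² · (0.2139 + 0.2419) / 0.0100
  = 14.8842 · 0.4558 / 0.0100
  = 678.42
Round up → n = 679 per group.

n = 679 per group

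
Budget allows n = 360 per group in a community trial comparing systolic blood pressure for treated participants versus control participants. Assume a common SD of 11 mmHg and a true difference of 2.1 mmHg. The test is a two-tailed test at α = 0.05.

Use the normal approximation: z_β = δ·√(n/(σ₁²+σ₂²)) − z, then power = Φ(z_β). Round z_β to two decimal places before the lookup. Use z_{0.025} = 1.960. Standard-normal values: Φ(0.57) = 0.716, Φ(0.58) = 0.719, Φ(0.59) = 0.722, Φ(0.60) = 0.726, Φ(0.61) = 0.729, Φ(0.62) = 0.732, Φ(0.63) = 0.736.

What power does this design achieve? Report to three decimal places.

z_β = δ·√(n/(σ₁²+σ₂²)) − z_{α/2}
    = 2.1 · √(360/242) − 1.960
    = 2.1 · 1.21967 − 1.960
    = 2.5613 − 1.960 = 0.6013 → 0.60
Power = Φ(0.60) = 0.726.

Power ≈ 0.726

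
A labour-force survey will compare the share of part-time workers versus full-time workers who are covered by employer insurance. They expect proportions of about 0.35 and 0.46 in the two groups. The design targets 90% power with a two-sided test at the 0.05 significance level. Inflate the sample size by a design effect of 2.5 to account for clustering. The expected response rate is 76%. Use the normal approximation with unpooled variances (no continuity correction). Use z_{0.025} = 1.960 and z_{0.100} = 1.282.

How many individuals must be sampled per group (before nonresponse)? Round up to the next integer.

n = (z_{α/2} + z_β)² · [p₁(1−p₁) + p₂(1−p₂)] / (p₁ − p₂)²
  = (1.960 + 1.282)² · (0.35·0.65 + 0.46·0.54) / (-0.11)²
  = (3.242)² · (0.2275 + 0.2484) / 0.0121
  = 10.5106 · 0.4759 / 0.0121
  = 413.39
Design effect: 2.5 × 413.39 = 1033.47.
Adjust for 76% response: 1033.47 / 0.76 = 1359.82.
Round up → n = 1360 per group.

n = 1360 per group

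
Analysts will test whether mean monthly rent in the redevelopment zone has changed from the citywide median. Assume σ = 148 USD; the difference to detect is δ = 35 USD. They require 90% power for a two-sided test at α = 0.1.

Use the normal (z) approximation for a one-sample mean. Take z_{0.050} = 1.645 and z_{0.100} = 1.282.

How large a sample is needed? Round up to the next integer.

n = 154

n = (z_{α/2} + z_β)² · σ² / δ²
  = (1.645 + 1.282)² · 148² / 35²
  = 8.5673 · 21904 / 1225
  = 153.19
Round up → n = 154.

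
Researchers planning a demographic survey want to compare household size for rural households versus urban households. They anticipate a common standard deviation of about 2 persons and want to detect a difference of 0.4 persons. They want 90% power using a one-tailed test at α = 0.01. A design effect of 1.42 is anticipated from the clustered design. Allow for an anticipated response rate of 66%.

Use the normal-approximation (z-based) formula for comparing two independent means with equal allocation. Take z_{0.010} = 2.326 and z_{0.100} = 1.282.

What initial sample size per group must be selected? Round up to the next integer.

n = (z_α + z_β)² · (σ₁² + σ₂²) / δ²
  = (2.326 + 1.282)² · (2·2² = 8) / 0.4²
  = 13.0177 · 8 / 0.16
  = 650.88
Design effect: 1.42 × 650.88 = 924.25.
Adjust for 66% response: 924.25 / 0.66 = 1400.39.
Round up → n = 1401 per group.

n = 1401 per group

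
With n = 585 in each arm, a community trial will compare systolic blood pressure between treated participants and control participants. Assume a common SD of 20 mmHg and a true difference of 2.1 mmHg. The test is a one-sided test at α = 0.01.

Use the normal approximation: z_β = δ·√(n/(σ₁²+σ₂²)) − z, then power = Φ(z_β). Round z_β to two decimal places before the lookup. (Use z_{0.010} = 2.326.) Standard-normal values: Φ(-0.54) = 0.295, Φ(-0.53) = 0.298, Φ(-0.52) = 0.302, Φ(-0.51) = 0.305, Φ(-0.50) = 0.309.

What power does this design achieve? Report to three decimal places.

Power ≈ 0.298

z_β = δ·√(n/(σ₁²+σ₂²)) − z_α
    = 2.1 · √(585/800) − 2.326
    = 2.1 · 0.85513 − 2.326
    = 1.7958 − 2.326 = -0.5302 → -0.53
Power = Φ(-0.53) = 0.298.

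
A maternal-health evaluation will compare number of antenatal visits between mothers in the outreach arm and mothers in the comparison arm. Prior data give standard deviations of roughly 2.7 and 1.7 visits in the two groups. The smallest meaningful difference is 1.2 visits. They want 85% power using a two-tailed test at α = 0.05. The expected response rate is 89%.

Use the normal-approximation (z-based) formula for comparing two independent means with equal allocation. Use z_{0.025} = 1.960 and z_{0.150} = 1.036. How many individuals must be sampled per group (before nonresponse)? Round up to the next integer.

n = 72 per group

n = (z_{α/2} + z_β)² · (σ₁² + σ₂²) / δ²
  = (1.960 + 1.036)² · (2.7² + 1.7² = 10.18) / 1.2²
  = 8.9760 · 10.18 / 1.44
  = 63.46
Adjust for 89% response: 63.46 / 0.89 = 71.30.
Round up → n = 72 per group.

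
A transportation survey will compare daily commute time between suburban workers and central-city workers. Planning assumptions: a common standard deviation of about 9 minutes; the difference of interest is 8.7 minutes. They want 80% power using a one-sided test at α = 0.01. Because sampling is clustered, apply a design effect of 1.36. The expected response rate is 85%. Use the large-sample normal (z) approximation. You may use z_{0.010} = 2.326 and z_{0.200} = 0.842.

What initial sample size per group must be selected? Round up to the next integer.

n = (z_α + z_β)² · (σ₁² + σ₂²) / δ²
  = (2.326 + 0.842)² · (2·9² = 162) / 8.7²
  = 10.0362 · 162 / 75.69
  = 21.48
Design effect: 1.36 × 21.48 = 29.21.
Adjust for 85% response: 29.21 / 0.85 = 34.37.
Round up → n = 35 per group.

n = 35 per group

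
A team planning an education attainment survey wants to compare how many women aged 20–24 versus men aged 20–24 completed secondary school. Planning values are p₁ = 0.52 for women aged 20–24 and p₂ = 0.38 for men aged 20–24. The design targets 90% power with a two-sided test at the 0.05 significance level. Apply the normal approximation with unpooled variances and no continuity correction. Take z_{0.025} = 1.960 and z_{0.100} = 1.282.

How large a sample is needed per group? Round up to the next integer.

n = 261 per group

n = (z_{α/2} + z_β)² · [p₁(1−p₁) + p₂(1−p₂)] / (p₁ − p₂)²
  = (1.960 + 1.282)² · (0.52·0.48 + 0.38·0.62) / (0.14)²
  = (3.242)² · (0.2496 + 0.2356) / 0.0196
  = 10.5106 · 0.4852 / 0.0196
  = 260.19
Round up → n = 261 per group.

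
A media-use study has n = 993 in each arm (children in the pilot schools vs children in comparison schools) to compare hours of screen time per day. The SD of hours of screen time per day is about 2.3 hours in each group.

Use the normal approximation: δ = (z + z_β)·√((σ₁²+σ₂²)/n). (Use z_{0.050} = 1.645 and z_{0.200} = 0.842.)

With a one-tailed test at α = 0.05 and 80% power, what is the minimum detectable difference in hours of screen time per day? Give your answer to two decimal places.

δ = (z_α + z_β) · √((σ₁²+σ₂²)/n)
  = (1.645 + 0.842) · √(10.58/993)
  = 2.487 · √0.01065
  = 2.487 · 0.1032
  = 0.2567

Minimum detectable difference ≈ 0.26 hours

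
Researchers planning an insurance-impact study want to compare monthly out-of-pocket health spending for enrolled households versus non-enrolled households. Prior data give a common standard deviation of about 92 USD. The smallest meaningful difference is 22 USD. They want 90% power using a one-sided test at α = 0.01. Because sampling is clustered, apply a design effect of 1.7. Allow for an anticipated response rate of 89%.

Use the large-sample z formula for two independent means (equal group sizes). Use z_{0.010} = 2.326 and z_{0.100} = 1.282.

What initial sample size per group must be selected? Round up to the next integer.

n = 870 per group

n = (z_α + z_β)² · (σ₁² + σ₂²) / δ²
  = (2.326 + 1.282)² · (2·92² = 16928) / 22²
  = 13.0177 · 16928 / 484
  = 455.30
Design effect: 1.7 × 455.30 = 774.00.
Adjust for 89% response: 774.00 / 0.89 = 869.67.
Round up → n = 870 per group.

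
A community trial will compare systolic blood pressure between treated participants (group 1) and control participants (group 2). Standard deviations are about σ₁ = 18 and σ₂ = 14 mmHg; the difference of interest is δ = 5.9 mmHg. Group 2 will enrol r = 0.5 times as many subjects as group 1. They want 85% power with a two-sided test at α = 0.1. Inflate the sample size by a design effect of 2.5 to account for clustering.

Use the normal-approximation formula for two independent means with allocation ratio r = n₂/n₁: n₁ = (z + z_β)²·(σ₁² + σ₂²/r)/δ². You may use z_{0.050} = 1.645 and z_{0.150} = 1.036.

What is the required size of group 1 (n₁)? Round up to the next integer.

n₁ = 370

n₁ = (z_{α/2} + z_β)² · (σ₁² + σ₂²/r) / δ²
   = (1.645 + 1.036)² · (18² + 14²/0.5) / 5.9²
   = 7.1878 · (324 + 392) / 34.81
   = 7.1878 · 716 / 34.81
   = 147.84
Design effect: 2.5 × 147.84 = 369.61.
Round up → n₁ = 370; n₂ = r·n₁ = 0.5 × 370 = 185.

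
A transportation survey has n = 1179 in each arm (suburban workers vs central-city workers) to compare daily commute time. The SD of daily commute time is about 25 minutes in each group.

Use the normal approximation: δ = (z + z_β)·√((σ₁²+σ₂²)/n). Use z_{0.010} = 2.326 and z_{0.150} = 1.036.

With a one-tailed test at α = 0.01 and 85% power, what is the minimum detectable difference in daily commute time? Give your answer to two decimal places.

δ = (z_α + z_β) · √((σ₁²+σ₂²)/n)
  = (2.326 + 1.036) · √(1250/1179)
  = 3.362 · √1.0602
  = 3.362 · 1.0297
  = 3.4618

Minimum detectable difference ≈ 3.46 minutes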